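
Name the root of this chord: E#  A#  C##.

A#

The distinct letter names are E#, A#, C##. Arranged as a stack of thirds they read A#–C##–E#, so A# is the root (an A# major triad).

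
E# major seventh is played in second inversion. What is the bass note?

The fifth of E# major seventh (E#–G##–B#–D##) is B#; that is the bass in second inversion.

B#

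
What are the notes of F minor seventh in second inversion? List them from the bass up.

The chord tones are F–Ab–C–Eb. With the fifth (C) lowest for second inversion: C, Eb, F, Ab.

C, Eb, F, Ab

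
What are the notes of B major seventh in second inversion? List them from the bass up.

Spelling B major seventh: B–D#–F#–A#. In second inversion the fifth is bass, giving F#, A#, B, D# from the bottom.

F#, A#, B, D#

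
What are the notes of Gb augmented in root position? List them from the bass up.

Gb, Bb, D

Gb augmented is Gb–Bb–D. Root position puts the root (Gb) in the bass, with the remaining tones above: Gb, Bb, D.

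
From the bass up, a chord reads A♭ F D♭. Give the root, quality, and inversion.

Db major, second inversion

Reducing to letter names: Ab, F, Db. These stack in thirds as Db–F–Ab — a Db major triad.
The lowest note is Ab, the fifth of the chord, so this is second inversion (figured bass 6/4).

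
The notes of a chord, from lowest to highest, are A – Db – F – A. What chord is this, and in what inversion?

The pitch classes A, Db, F arrange in thirds as Db–F–A: a Db augmented triad.
A is the fifth of Db augmented; fifth in the bass means second inversion (figured bass 6/4).

Db augmented, second inversion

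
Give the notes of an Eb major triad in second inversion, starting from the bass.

The chord tones are Eb–G–Bb. With the fifth (Bb) lowest for second inversion: Bb, Eb, G.

Bb, Eb, G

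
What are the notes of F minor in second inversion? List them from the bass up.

C, F, Ab

F minor is F–Ab–C. Second inversion puts the fifth (C) in the bass, with the remaining tones above: C, F, Ab.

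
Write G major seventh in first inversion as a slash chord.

First inversion of G major seventh has the third (B) in the bass. As a slash chord: Gmaj7/B.

Gmaj7/B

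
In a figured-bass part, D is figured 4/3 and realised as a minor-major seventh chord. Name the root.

The figures 4/3 mean the fifth of the chord is in the bass. If D is the fifth of a minor-major seventh chord, the root is G (chord tones G–Bb–D–F#).

G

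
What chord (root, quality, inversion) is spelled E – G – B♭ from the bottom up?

Reducing to letter names: E, G, Bb. These stack in thirds as E–G–Bb — an E diminished triad.
With the root (E) in the bass, the chord is in root position (figured bass 5/3).

E diminished, root position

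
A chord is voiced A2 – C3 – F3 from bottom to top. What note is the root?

Reordering A, C, F into stacked thirds gives F–A–C; the bottom of that stack, F, is the root.

F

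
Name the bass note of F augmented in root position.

F augmented is F–A–C#. Root position places the root in the bass: F.

F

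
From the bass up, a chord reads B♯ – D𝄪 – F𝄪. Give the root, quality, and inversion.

B# major, root position

Reducing to letter names: B#, D##, F##. These stack in thirds as B#–D##–F## — a B# major triad.
The lowest note is B#, the root of the chord, so this is root position (figured bass 5/3).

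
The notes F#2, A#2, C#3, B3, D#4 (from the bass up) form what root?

B

F#, A#, C#, B, D# are the tones of a B major ninth chord (B–D#–F#–A#–C#), making B the root.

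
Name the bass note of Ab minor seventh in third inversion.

The seventh of Ab minor seventh (Ab–Cb–Eb–Gb) is Gb; that is the bass in third inversion.

Gb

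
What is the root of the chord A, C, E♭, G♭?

A

A, C, Eb, Gb are the tones of an A diminished seventh chord (A–C–Eb–Gb), making A the root.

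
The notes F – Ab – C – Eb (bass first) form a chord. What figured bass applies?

7

The notes F, Ab, C, Eb stack in thirds as F–Ab–C–Eb — an F minor seventh chord. The bass F is the root, so this is root position: figured 7.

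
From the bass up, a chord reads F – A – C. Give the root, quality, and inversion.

F major, root position

The pitch classes F, A, C arrange in thirds as F–A–C: an F major triad.
The lowest note is F, the root of the chord, so this is root position (figured bass 5/3).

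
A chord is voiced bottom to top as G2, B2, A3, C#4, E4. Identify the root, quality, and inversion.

A dominant ninth, third inversion

The distinct note names are G, B, A, C#, E. Stacked in thirds they read A–C#–E–G–B, which is a dominant ninth chord on A.
With the seventh (G) in the bass, the chord is in third inversion.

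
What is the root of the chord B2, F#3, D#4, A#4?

B

The distinct letter names are B, F#, D#, A#. Arranged as a stack of thirds they read B–D#–F#–A#, so B is the root (a B major seventh chord).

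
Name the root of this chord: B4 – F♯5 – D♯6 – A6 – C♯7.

Reordering B, F#, D#, A, C# into stacked thirds gives B–D#–F#–A–C#; the bottom of that stack, B, is the root.

B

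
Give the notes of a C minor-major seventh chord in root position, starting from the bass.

C, Eb, G, B

C minor-major seventh is C–Eb–G–B. Root position puts the root (C) in the bass, with the remaining tones above: C, Eb, G, B.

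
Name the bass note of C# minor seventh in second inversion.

G#

In second inversion the fifth is lowest. For C# minor seventh (C#–E–G#–B) that is G#.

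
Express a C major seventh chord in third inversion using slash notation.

Cmaj7/B

Third inversion of C major seventh has the seventh (B) in the bass. As a slash chord: Cmaj7/B.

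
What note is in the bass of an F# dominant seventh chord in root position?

In root position the root is lowest. For F# dominant seventh (F#–A#–C#–E) that is F#.

F#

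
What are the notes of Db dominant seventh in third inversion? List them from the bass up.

Cb, Db, F, Ab

The chord tones are Db–F–Ab–Cb. With the seventh (Cb) lowest for third inversion: Cb, Db, F, Ab.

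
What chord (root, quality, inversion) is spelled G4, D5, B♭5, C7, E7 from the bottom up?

Reducing to letter names: G, D, Bb, C, E. These stack in thirds as C–E–G–Bb–D — a C dominant ninth chord.
The lowest note is G, the fifth of the chord, so this is second inversion.

C dominant ninth, second inversion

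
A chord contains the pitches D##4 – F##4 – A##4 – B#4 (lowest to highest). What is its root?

B#

D##, F##, A##, B# are the tones of a B# major seventh chord (B#–D##–F##–A##), making B# the root.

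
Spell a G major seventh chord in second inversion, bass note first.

G major seventh is G–B–D–F#. Second inversion puts the fifth (D) in the bass, with the remaining tones above: D, F#, G, B.

D, F#, G, B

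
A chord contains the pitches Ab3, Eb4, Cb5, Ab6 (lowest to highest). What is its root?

Ab, Eb, Cb are the tones of an Ab minor triad (Ab–Cb–Eb), making Ab the root.

Ab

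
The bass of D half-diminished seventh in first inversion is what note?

In first inversion the third is lowest. For D half-diminished seventh (D–F–Ab–C) that is F.

F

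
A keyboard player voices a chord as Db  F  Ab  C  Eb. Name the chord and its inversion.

Db major ninth, root position

The pitch classes Db, F, Ab, C, Eb arrange in thirds as Db–F–Ab–C–Eb: a Db major ninth chord.
Db is the root of Db major ninth; root in the bass means root position.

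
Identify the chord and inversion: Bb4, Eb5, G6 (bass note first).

Reducing to letter names: Bb, Eb, G. These stack in thirds as Eb–G–Bb — an Eb major triad.
Bb is the fifth of Eb major; fifth in the bass means second inversion (figured bass 6/4).

Eb major, second inversion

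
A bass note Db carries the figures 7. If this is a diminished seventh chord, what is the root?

Db

The figures 7 mean the root of the chord is in the bass. If Db is the root of a diminished seventh chord, the root is Db (chord tones Db–Fb–Abb–Cbb).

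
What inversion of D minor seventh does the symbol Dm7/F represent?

first inversion

Dm7/F means D minor seventh with F in the bass. F is the third of D minor seventh (D–F–A–C), so this is first inversion.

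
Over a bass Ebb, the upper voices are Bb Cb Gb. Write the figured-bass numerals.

6/5

The notes Ebb, Bb, Cb, Gb stack in thirds as Cb–Ebb–Gb–Bb — a Cb minor-major seventh chord. The bass Ebb is the third, so this is first inversion: figured 6/5.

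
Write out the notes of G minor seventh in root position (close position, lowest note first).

G, Bb, D, F

Spelling G minor seventh: G–Bb–D–F. In root position the root is bass, giving G, Bb, D, F from the bottom.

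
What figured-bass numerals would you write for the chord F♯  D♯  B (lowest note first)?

6/4

The notes F#, D#, B stack in thirds as B–D#–F# — a B major triad. The bass F# is the fifth, so this is second inversion: figured 6/4.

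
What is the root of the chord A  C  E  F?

Reordering A, C, E, F into stacked thirds gives F–A–C–E; the bottom of that stack, F, is the root.

F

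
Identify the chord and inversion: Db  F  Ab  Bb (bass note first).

Bb minor seventh, first inversion

The pitch classes Db, F, Ab, Bb arrange in thirds as Bb–Db–F–Ab: a Bb minor seventh chord.
The lowest note is Db, the third of the chord, so this is first inversion (figured bass 6/5).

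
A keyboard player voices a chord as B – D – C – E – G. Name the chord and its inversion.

The distinct note names are B, D, C, E, G. Stacked in thirds they read C–E–G–B–D, which is a major ninth chord on C.
B is the seventh of C major ninth; seventh in the bass means third inversion.

C major ninth, third inversion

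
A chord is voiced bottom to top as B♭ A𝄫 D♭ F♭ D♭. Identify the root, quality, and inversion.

Bb diminished seventh, root position

The distinct note names are Bb, Abb, Db, Fb. Stacked in thirds they read Bb–Db–Fb–Abb, which is a diminished seventh chord on Bb.
Bb is the root of Bb diminished seventh; root in the bass means root position (figured bass 7).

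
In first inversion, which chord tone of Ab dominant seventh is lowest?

Ab dominant seventh is Ab–C–Eb–Gb. First inversion places the third in the bass: C.

C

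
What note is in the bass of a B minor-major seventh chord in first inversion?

B minor-major seventh is B–D–F#–A#. First inversion places the third in the bass: D.

D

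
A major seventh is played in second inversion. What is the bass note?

E

In second inversion the fifth is lowest. For A major seventh (A–C#–E–G#) that is E.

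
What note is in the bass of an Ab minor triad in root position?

The root of Ab minor (Ab–Cb–Eb) is Ab; that is the bass in root position.

Ab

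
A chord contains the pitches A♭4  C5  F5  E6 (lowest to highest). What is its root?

F

Reordering Ab, C, F, E into stacked thirds gives F–Ab–C–E; the bottom of that stack, F, is the root.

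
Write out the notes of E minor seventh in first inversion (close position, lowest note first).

G, B, D, E

The chord tones are E–G–B–D. With the third (G) lowest for first inversion: G, B, D, E.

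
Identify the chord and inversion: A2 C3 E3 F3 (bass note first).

F major seventh, first inversion

Reducing to letter names: A, C, E, F. These stack in thirds as F–A–C–E — an F major seventh chord.
The lowest note is A, the third of the chord, so this is first inversion (figured bass 6/5).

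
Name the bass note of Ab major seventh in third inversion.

G

In third inversion the seventh is lowest. For Ab major seventh (Ab–C–Eb–G) that is G.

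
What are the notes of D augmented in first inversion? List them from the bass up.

D augmented is D–F#–A#. First inversion puts the third (F#) in the bass, with the remaining tones above: F#, A#, D.

F#, A#, D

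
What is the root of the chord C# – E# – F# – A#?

F#

C#, E#, F#, A# are the tones of an F# major seventh chord (F#–A#–C#–E#), making F# the root.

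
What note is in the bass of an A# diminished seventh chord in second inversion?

A# diminished seventh is A#–C#–E–G. Second inversion places the fifth in the bass: E.

E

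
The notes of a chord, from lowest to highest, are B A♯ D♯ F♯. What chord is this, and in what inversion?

Reducing to letter names: B, A#, D#, F#. These stack in thirds as B–D#–F#–A# — a B major seventh chord.
B is the root of B major seventh; root in the bass means root position (figured bass 7).

B major seventh, root position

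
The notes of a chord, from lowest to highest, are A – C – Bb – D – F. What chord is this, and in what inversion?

Reducing to letter names: A, C, Bb, D, F. These stack in thirds as Bb–D–F–A–C — a Bb major ninth chord.
The lowest note is A, the seventh of the chord, so this is third inversion.

Bb major ninth, third inversion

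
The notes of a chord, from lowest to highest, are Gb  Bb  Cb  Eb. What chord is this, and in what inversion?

The pitch classes Gb, Bb, Cb, Eb arrange in thirds as Cb–Eb–Gb–Bb: a Cb major seventh chord.
The lowest note is Gb, the fifth of the chord, so this is second inversion (figured bass 4/3).

Cb major seventh, second inversion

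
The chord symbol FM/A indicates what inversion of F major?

first inversion

FM/A means F major with A in the bass. A is the third of F major (F–A–C), so this is first inversion.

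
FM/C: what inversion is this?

FM/C means F major with C in the bass. C is the fifth of F major (F–A–C), so this is second inversion.

second inversion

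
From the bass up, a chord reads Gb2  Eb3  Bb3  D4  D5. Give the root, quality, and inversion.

The pitch classes Gb, Eb, Bb, D arrange in thirds as Eb–Gb–Bb–D: an Eb minor-major seventh chord.
With the third (Gb) in the bass, the chord is in first inversion (figured bass 6/5).

Eb minor-major seventh, first inversion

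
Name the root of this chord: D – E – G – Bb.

D, E, G, Bb are the tones of an E half-diminished seventh chord (E–G–Bb–D), making E the root.

E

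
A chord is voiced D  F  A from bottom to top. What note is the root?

Reordering D, F, A into stacked thirds gives D–F–A; the bottom of that stack, D, is the root.

D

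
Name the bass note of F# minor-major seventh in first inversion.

The third of F# minor-major seventh (F#–A–C#–E#) is A; that is the bass in first inversion.

A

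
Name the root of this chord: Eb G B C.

Reordering Eb, G, B, C into stacked thirds gives C–Eb–G–B; the bottom of that stack, C, is the root.

C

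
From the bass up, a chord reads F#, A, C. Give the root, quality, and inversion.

F# diminished, root position

The pitch classes F#, A, C arrange in thirds as F#–A–C: an F# diminished triad.
The lowest note is F#, the root of the chord, so this is root position (figured bass 5/3).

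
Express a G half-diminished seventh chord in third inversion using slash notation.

Gø7/F

Third inversion of G half-diminished seventh has the seventh (F) in the bass. As a slash chord: Gø7/F.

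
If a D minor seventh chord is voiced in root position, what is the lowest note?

D

D minor seventh is D–F–A–C. Root position places the root in the bass: D.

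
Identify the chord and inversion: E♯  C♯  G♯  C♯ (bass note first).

C# major, first inversion

Reducing to letter names: E#, C#, G#. These stack in thirds as C#–E#–G# — a C# major triad.
With the third (E#) in the bass, the chord is in first inversion (figured bass 6).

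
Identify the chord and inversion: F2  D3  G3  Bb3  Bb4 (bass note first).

The pitch classes F, D, G, Bb arrange in thirds as G–Bb–D–F: a G minor seventh chord.
The lowest note is F, the seventh of the chord, so this is third inversion (figured bass 4/2).

G minor seventh, third inversion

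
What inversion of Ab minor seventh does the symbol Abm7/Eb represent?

second inversion

Abm7/Eb means Ab minor seventh with Eb in the bass. Eb is the fifth of Ab minor seventh (Ab–Cb–Eb–Gb), so this is second inversion.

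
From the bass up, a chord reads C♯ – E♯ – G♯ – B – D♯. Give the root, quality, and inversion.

The pitch classes C#, E#, G#, B, D# arrange in thirds as C#–E#–G#–B–D#: a C# dominant ninth chord.
The lowest note is C#, the root of the chord, so this is root position.

C# dominant ninth, root position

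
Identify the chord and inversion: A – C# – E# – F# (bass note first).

F# minor-major seventh, first inversion

The pitch classes A, C#, E#, F# arrange in thirds as F#–A–C#–E#: an F# minor-major seventh chord.
The lowest note is A, the third of the chord, so this is first inversion (figured bass 6/5).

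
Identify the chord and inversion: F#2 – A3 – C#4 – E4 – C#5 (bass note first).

Reducing to letter names: F#, A, C#, E. These stack in thirds as F#–A–C#–E — an F# minor seventh chord.
F# is the root of F# minor seventh; root in the bass means root position (figured bass 7).

F# minor seventh, root position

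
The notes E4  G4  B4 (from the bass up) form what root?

E, G, B are the tones of an E minor triad (E–G–B), making E the root.

E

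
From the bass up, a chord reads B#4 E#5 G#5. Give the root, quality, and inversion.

The distinct note names are B#, E#, G#. Stacked in thirds they read E#–G#–B#, which is a minor triad on E#.
The lowest note is B#, the fifth of the chord, so this is second inversion (figured bass 6/4).

E# minor, second inversion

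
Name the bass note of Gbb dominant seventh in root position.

Gbb

In root position the root is lowest. For Gbb dominant seventh (Gbb–Bbb–Dbb–Fbb) that is Gbb.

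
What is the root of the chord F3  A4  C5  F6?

The distinct letter names are F, A, C. Arranged as a stack of thirds they read F–A–C, so F is the root (an F major triad).

F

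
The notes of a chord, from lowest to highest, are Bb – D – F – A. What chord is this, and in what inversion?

The pitch classes Bb, D, F, A arrange in thirds as Bb–D–F–A: a Bb major seventh chord.
The lowest note is Bb, the root of the chord, so this is root position (figured bass 7).

Bb major seventh, root position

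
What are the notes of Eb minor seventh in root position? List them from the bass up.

The chord tones are Eb–Gb–Bb–Db. With the root (Eb) lowest for root position: Eb, Gb, Bb, Db.

Eb, Gb, Bb, Db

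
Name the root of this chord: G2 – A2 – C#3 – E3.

G, A, C#, E are the tones of an A dominant seventh chord (A–C#–E–G), making A the root.

A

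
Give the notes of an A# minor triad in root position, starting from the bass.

The chord tones are A#–C#–E#. With the root (A#) lowest for root position: A#, C#, E#.

A#, C#, E#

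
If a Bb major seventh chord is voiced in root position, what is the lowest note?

Bb

Bb major seventh is Bb–D–F–A. Root position places the root in the bass: Bb.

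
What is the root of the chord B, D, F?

B

The distinct letter names are B, D, F. Arranged as a stack of thirds they read B–D–F, so B is the root (a B diminished triad).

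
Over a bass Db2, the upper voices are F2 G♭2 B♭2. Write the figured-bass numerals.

The notes Db, F, Gb, Bb stack in thirds as Gb–Bb–Db–F — a Gb major seventh chord. The bass Db is the fifth, so this is second inversion: figured 4/3.

4/3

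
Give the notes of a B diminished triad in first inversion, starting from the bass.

B diminished is B–D–F. First inversion puts the third (D) in the bass, with the remaining tones above: D, F, B.

D, F, B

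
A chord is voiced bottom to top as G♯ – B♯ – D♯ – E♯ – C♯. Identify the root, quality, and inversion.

C# major ninth, second inversion

Reducing to letter names: G#, B#, D#, E#, C#. These stack in thirds as C#–E#–G#–B#–D# — a C# major ninth chord.
The lowest note is G#, the fifth of the chord, so this is second inversion.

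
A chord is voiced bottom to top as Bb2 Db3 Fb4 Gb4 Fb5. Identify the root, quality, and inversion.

The distinct note names are Bb, Db, Fb, Gb. Stacked in thirds they read Gb–Bb–Db–Fb, which is a dominant seventh chord on Gb.
With the third (Bb) in the bass, the chord is in first inversion (figured bass 6/5).

Gb dominant seventh, first inversion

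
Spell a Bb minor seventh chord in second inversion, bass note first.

The chord tones are Bb–Db–F–Ab. With the fifth (F) lowest for second inversion: F, Ab, Bb, Db.

F, Ab, Bb, Db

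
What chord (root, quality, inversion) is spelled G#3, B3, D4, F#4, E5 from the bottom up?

The distinct note names are G#, B, D, F#, E. Stacked in thirds they read E–G#–B–D–F#, which is a dominant ninth chord on E.
G# is the third of E dominant ninth; third in the bass means first inversion.

E dominant ninth, first inversion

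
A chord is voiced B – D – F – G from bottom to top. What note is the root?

The distinct letter names are B, D, F, G. Arranged as a stack of thirds they read G–B–D–F, so G is the root (a G dominant seventh chord).

G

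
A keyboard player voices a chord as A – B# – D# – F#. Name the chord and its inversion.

B# diminished seventh, third inversion

The pitch classes A, B#, D#, F# arrange in thirds as B#–D#–F#–A: a B# diminished seventh chord.
The lowest note is A, the seventh of the chord, so this is third inversion (figured bass 4/2).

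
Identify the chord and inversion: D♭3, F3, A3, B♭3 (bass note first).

The distinct note names are Db, F, A, Bb. Stacked in thirds they read Bb–Db–F–A, which is a minor-major seventh chord on Bb.
The lowest note is Db, the third of the chord, so this is first inversion (figured bass 6/5).

Bb minor-major seventh, first inversion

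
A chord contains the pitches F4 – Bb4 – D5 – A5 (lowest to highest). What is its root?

Bb

Reordering F, Bb, D, A into stacked thirds gives Bb–D–F–A; the bottom of that stack, Bb, is the root.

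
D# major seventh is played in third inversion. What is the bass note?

C##

D# major seventh is D#–F##–A#–C##. Third inversion places the seventh in the bass: C##.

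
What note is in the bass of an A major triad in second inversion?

E

The fifth of A major (A–C#–E) is E; that is the bass in second inversion.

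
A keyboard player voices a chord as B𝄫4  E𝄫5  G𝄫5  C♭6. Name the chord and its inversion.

Reducing to letter names: Bbb, Ebb, Gbb, Cb. These stack in thirds as Cb–Ebb–Gbb–Bbb — a Cb half-diminished seventh chord.
Bbb is the seventh of Cb half-diminished seventh; seventh in the bass means third inversion (figured bass 4/2).

Cb half-diminished seventh, third inversion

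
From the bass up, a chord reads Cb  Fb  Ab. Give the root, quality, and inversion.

The pitch classes Cb, Fb, Ab arrange in thirds as Fb–Ab–Cb: an Fb major triad.
With the fifth (Cb) in the bass, the chord is in second inversion (figured bass 6/4).

Fb major, second inversion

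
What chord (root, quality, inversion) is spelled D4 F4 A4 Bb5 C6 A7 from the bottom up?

Bb major ninth, first inversion

The pitch classes D, F, A, Bb, C arrange in thirds as Bb–D–F–A–C: a Bb major ninth chord.
D is the third of Bb major ninth; third in the bass means first inversion.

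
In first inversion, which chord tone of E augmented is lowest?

G#

The third of E augmented (E–G#–B#) is G#; that is the bass in first inversion.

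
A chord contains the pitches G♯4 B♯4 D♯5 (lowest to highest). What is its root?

G#

The distinct letter names are G#, B#, D#. Arranged as a stack of thirds they read G#–B#–D#, so G# is the root (a G# major triad).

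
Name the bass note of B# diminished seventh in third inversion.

The seventh of B# diminished seventh (B#–D#–F#–A) is A; that is the bass in third inversion.

A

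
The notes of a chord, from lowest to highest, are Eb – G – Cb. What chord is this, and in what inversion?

Cb augmented, first inversion

Reducing to letter names: Eb, G, Cb. These stack in thirds as Cb–Eb–G — a Cb augmented triad.
The lowest note is Eb, the third of the chord, so this is first inversion (figured bass 6).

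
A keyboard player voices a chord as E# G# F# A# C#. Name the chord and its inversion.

The pitch classes E#, G#, F#, A#, C# arrange in thirds as F#–A#–C#–E#–G#: an F# major ninth chord.
The lowest note is E#, the seventh of the chord, so this is third inversion.

F# major ninth, third inversion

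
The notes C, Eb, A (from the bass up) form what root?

A

Reordering C, Eb, A into stacked thirds gives A–C–Eb; the bottom of that stack, A, is the root.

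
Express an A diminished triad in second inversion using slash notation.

Second inversion of A diminished has the fifth (Eb) in the bass. As a slash chord: Adim/Eb.

Adim/Eb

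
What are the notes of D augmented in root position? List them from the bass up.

The chord tones are D–F#–A#. With the root (D) lowest for root position: D, F#, A#.

D, F#, A#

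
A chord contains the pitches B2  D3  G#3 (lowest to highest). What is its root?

Reordering B, D, G# into stacked thirds gives G#–B–D; the bottom of that stack, G#, is the root.

G#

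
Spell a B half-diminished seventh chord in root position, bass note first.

Spelling B half-diminished seventh: B–D–F–A. In root position the root is bass, giving B, D, F, A from the bottom.

B, D, F, A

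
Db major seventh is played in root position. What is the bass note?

Db

The root of Db major seventh (Db–F–Ab–C) is Db; that is the bass in root position.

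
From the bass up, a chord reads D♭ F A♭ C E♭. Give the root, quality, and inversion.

The pitch classes Db, F, Ab, C, Eb arrange in thirds as Db–F–Ab–C–Eb: a Db major ninth chord.
Db is the root of Db major ninth; root in the bass means root position.

Db major ninth, root position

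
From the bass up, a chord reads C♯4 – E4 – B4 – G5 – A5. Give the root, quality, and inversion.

A dominant ninth, first inversion

The pitch classes C#, E, B, G, A arrange in thirds as A–C#–E–G–B: an A dominant ninth chord.
With the third (C#) in the bass, the chord is in first inversion.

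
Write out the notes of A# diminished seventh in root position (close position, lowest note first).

A# diminished seventh is A#–C#–E–G. Root position puts the root (A#) in the bass, with the remaining tones above: A#, C#, E, G.

A#, C#, E, G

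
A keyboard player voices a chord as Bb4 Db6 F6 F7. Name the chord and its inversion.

Bb minor, root position

The distinct note names are Bb, Db, F. Stacked in thirds they read Bb–Db–F, which is a minor triad on Bb.
Bb is the root of Bb minor; root in the bass means root position (figured bass 5/3).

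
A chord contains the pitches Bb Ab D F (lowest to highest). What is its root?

Reordering Bb, Ab, D, F into stacked thirds gives Bb–D–F–Ab; the bottom of that stack, Bb, is the root.

Bb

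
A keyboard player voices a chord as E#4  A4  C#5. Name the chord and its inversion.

The pitch classes E#, A, C# arrange in thirds as A–C#–E#: an A augmented triad.
With the fifth (E#) in the bass, the chord is in second inversion (figured bass 6/4).

A augmented, second inversion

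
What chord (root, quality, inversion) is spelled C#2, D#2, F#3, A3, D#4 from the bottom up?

The distinct note names are C#, D#, F#, A. Stacked in thirds they read D#–F#–A–C#, which is a half-diminished seventh chord on D#.
With the seventh (C#) in the bass, the chord is in third inversion (figured bass 4/2).

D# half-diminished seventh, third inversion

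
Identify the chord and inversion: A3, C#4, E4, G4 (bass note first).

A dominant seventh, root position

Reducing to letter names: A, C#, E, G. These stack in thirds as A–C#–E–G — an A dominant seventh chord.
The lowest note is A, the root of the chord, so this is root position (figured bass 7).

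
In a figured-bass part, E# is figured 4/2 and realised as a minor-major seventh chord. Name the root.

F#

The figures 4/2 mean the seventh of the chord is in the bass. If E# is the seventh of a minor-major seventh chord, the root is F# (chord tones F#–A–C#–E#).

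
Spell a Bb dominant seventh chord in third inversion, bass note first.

Ab, Bb, D, F

Bb dominant seventh is Bb–D–F–Ab. Third inversion puts the seventh (Ab) in the bass, with the remaining tones above: Ab, Bb, D, F.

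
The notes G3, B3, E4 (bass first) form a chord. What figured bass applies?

6

The notes G, B, E stack in thirds as E–G–B — an E minor triad. The bass G is the third, so this is first inversion: figured 6.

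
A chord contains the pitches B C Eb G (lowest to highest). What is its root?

C

B, C, Eb, G are the tones of a C minor-major seventh chord (C–Eb–G–B), making C the root.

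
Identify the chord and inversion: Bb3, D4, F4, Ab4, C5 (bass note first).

Reducing to letter names: Bb, D, F, Ab, C. These stack in thirds as Bb–D–F–Ab–C — a Bb dominant ninth chord.
The lowest note is Bb, the root of the chord, so this is root position.

Bb dominant ninth, root position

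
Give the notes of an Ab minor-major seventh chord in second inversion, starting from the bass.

Eb, G, Ab, Cb

Spelling Ab minor-major seventh: Ab–Cb–Eb–G. In second inversion the fifth is bass, giving Eb, G, Ab, Cb from the bottom.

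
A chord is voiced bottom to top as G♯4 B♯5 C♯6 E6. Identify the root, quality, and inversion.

The distinct note names are G#, B#, C#, E. Stacked in thirds they read C#–E–G#–B#, which is a minor-major seventh chord on C#.
The lowest note is G#, the fifth of the chord, so this is second inversion (figured bass 4/3).

C# minor-major seventh, second inversion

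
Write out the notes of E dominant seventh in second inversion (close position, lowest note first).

B, D, E, G#

E dominant seventh is E–G#–B–D. Second inversion puts the fifth (B) in the bass, with the remaining tones above: B, D, E, G#.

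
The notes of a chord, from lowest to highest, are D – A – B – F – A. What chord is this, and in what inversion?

B half-diminished seventh, first inversion

Reducing to letter names: D, A, B, F. These stack in thirds as B–D–F–A — a B half-diminished seventh chord.
With the third (D) in the bass, the chord is in first inversion (figured bass 6/5).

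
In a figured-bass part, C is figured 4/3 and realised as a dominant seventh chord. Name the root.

The figures 4/3 mean the fifth of the chord is in the bass. If C is the fifth of a dominant seventh chord, the root is F (chord tones F–A–C–Eb).

F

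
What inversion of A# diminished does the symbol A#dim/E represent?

A#dim/E means A# diminished with E in the bass. E is the fifth of A# diminished (A#–C#–E), so this is second inversion.

second inversion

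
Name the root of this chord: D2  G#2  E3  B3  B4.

The distinct letter names are D, G#, E, B. Arranged as a stack of thirds they read E–G#–B–D, so E is the root (an E dominant seventh chord).

E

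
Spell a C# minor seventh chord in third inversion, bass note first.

Spelling C# minor seventh: C#–E–G#–B. In third inversion the seventh is bass, giving B, C#, E, G# from the bottom.

B, C#, E, G#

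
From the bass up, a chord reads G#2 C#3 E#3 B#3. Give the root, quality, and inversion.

The pitch classes G#, C#, E#, B# arrange in thirds as C#–E#–G#–B#: a C# major seventh chord.
The lowest note is G#, the fifth of the chord, so this is second inversion (figured bass 4/3).

C# major seventh, second inversion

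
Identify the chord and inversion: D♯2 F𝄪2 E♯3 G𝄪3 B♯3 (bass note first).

E# dominant ninth, third inversion

The pitch classes D#, F##, E#, G##, B# arrange in thirds as E#–G##–B#–D#–F##: an E# dominant ninth chord.
The lowest note is D#, the seventh of the chord, so this is third inversion.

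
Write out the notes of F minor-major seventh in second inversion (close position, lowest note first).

The chord tones are F–Ab–C–E. With the fifth (C) lowest for second inversion: C, E, F, Ab.

C, E, F, Ab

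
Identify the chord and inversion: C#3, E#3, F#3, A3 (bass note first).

The pitch classes C#, E#, F#, A arrange in thirds as F#–A–C#–E#: an F# minor-major seventh chord.
With the fifth (C#) in the bass, the chord is in second inversion (figured bass 4/3).

F# minor-major seventh, second inversion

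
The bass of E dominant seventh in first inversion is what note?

The third of E dominant seventh (E–G#–B–D) is G#; that is the bass in first inversion.

G#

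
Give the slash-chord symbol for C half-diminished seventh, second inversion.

Second inversion of C half-diminished seventh has the fifth (Gb) in the bass. As a slash chord: Cø7/Gb.

Cø7/Gb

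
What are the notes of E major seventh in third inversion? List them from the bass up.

D#, E, G#, B

Spelling E major seventh: E–G#–B–D#. In third inversion the seventh is bass, giving D#, E, G#, B from the bottom.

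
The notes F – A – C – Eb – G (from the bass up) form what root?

F

Reordering F, A, C, Eb, G into stacked thirds gives F–A–C–Eb–G; the bottom of that stack, F, is the root.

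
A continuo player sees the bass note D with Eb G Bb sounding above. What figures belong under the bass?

The notes D, Eb, G, Bb stack in thirds as Eb–G–Bb–D — an Eb major seventh chord. The bass D is the seventh, so this is third inversion: figured 4/2.

4/2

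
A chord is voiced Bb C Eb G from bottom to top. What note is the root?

Reordering Bb, C, Eb, G into stacked thirds gives C–Eb–G–Bb; the bottom of that stack, C, is the root.

C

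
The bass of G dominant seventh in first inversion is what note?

G dominant seventh is G–B–D–F. First inversion places the third in the bass: B.

B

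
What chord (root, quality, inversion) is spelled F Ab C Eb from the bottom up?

F minor seventh, root position

The distinct note names are F, Ab, C, Eb. Stacked in thirds they read F–Ab–C–Eb, which is a minor seventh chord on F.
F is the root of F minor seventh; root in the bass means root position (figured bass 7).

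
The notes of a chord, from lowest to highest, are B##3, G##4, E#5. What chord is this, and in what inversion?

The distinct note names are B##, G##, E#. Stacked in thirds they read E#–G##–B##, which is an augmented triad on E#.
The lowest note is B##, the fifth of the chord, so this is second inversion (figured bass 6/4).

E# augmented, second inversion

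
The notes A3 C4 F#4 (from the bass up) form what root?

Reordering A, C, F# into stacked thirds gives F#–A–C; the bottom of that stack, F#, is the root.

F#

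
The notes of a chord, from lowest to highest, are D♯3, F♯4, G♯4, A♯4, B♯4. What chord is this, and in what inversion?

G# dominant ninth, second inversion

Reducing to letter names: D#, F#, G#, A#, B#. These stack in thirds as G#–B#–D#–F#–A# — a G# dominant ninth chord.
With the fifth (D#) in the bass, the chord is in second inversion.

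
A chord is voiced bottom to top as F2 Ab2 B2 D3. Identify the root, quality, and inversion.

B diminished seventh, second inversion

The distinct note names are F, Ab, B, D. Stacked in thirds they read B–D–F–Ab, which is a diminished seventh chord on B.
The lowest note is F, the fifth of the chord, so this is second inversion (figured bass 4/3).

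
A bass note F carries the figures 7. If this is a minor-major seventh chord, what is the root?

The figures 7 mean the root of the chord is in the bass. If F is the root of a minor-major seventh chord, the root is F (chord tones F–Ab–C–E).

F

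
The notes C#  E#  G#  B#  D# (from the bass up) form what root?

The distinct letter names are C#, E#, G#, B#, D#. Arranged as a stack of thirds they read C#–E#–G#–B#–D#, so C# is the root (a C# major ninth chord).

C#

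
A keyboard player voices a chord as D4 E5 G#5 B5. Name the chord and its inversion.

Reducing to letter names: D, E, G#, B. These stack in thirds as E–G#–B–D — an E dominant seventh chord.
With the seventh (D) in the bass, the chord is in third inversion (figured bass 4/2).

E dominant seventh, third inversion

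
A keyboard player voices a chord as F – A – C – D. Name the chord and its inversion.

D minor seventh, first inversion

The pitch classes F, A, C, D arrange in thirds as D–F–A–C: a D minor seventh chord.
F is the third of D minor seventh; third in the bass means first inversion (figured bass 6/5).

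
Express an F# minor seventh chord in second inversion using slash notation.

F#m7/C#

Second inversion of F# minor seventh has the fifth (C#) in the bass. As a slash chord: F#m7/C#.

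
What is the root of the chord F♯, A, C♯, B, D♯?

B

Reordering F#, A, C#, B, D# into stacked thirds gives B–D#–F#–A–C#; the bottom of that stack, B, is the root.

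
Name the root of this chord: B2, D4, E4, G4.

B, D, E, G are the tones of an E minor seventh chord (E–G–B–D), making E the root.

E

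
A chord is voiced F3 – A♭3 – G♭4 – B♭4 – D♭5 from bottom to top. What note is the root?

F, Ab, Gb, Bb, Db are the tones of a Gb major ninth chord (Gb–Bb–Db–F–Ab), making Gb the root.

Gb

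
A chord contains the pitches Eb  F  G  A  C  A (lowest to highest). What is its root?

Eb, F, G, A, C are the tones of an F dominant ninth chord (F–A–C–Eb–G), making F the root.

F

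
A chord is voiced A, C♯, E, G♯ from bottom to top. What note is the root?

The distinct letter names are A, C#, E, G#. Arranged as a stack of thirds they read A–C#–E–G#, so A is the root (an A major seventh chord).

A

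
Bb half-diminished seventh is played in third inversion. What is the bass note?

Ab

In third inversion the seventh is lowest. For Bb half-diminished seventh (Bb–Db–Fb–Ab) that is Ab.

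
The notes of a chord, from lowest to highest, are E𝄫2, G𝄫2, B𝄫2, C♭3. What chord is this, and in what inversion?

The distinct note names are Ebb, Gbb, Bbb, Cb. Stacked in thirds they read Cb–Ebb–Gbb–Bbb, which is a half-diminished seventh chord on Cb.
The lowest note is Ebb, the third of the chord, so this is first inversion (figured bass 6/5).

Cb half-diminished seventh, first inversion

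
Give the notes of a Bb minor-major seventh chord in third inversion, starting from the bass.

A, Bb, Db, F

Spelling Bb minor-major seventh: Bb–Db–F–A. In third inversion the seventh is bass, giving A, Bb, Db, F from the bottom.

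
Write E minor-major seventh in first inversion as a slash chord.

Em(maj7)/G

First inversion of E minor-major seventh has the third (G) in the bass. As a slash chord: Em(maj7)/G.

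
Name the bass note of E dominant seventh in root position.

E

E dominant seventh is E–G#–B–D. Root position places the root in the bass: E.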